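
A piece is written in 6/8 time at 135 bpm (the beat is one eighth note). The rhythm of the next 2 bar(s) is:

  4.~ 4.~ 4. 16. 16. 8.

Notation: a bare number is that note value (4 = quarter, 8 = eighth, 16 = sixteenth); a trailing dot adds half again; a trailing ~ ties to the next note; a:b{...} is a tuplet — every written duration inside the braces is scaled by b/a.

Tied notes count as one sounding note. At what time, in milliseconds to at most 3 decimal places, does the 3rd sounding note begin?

note 3 onset = 39/4b = 4333.333ms

1. 0.0ms @ 0 + 4000.0ms (9)
2. 4000.0ms @ 9 + 333.333ms (3/4)
3. 4333.333ms @ 39/4 + 333.333ms (3/4)
4. 4666.667ms @ 21/2 + 666.667ms (3/2)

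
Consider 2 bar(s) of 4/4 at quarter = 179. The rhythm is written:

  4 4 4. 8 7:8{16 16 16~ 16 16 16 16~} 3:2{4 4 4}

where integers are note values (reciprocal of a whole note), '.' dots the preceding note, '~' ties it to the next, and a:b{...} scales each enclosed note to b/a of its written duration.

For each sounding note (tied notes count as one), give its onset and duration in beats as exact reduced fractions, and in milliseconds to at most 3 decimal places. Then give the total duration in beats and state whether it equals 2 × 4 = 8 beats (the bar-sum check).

1) 0.0ms=0b +335.196ms=1b
2) 335.196ms=1b +335.196ms=1b
3) 670.391ms=2b +502.793ms=3/2b
4) 1173.184ms=7/2b +167.598ms=1/2b
5) 1340.782ms=4b +95.77ms=2/7b
6) 1436.552ms=30/7b +95.77ms=2/7b
7) 1532.322ms=32/7b +191.54ms=4/7b
8) 1723.863ms=36/7b +95.77ms=2/7b
9) 1819.633ms=38/7b +95.77ms=2/7b
10) 1915.403ms=40/7b +319.234ms=20/21b
11) 2234.637ms=20/3b +223.464ms=2/3b
12) 2458.101ms=22/3b +223.464ms=2/3b
Σ=8b of 8 (179bpm 4/4) — PASS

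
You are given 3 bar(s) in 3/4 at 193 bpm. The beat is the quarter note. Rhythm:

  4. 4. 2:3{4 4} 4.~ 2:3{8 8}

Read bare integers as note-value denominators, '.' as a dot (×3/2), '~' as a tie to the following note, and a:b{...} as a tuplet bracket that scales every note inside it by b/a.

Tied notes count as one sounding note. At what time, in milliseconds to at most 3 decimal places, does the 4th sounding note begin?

1. 0.0ms @ 0 + 466.321ms (3/2)
2. 466.321ms @ 3/2 + 466.321ms (3/2)
3. 932.642ms @ 3 + 466.321ms (3/2)
4. 1398.964ms @ 9/2 + 466.321ms (3/2)
5. 1865.285ms @ 6 + 699.482ms (9/4)
6. 2564.767ms @ 33/4 + 233.161ms (3/4)

note 4 onset = 9/2b = 1398.964ms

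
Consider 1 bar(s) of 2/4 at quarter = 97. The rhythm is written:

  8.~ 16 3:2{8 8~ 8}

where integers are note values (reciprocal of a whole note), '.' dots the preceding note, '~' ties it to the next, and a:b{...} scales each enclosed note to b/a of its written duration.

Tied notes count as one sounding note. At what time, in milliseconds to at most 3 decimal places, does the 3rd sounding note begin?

1. 0.0ms @ 0 + 618.557ms (1)
2. 618.557ms @ 1 + 206.186ms (1/3)
3. 824.742ms @ 4/3 + 412.371ms (2/3)

note 3 onset = 4/3b = 824.742ms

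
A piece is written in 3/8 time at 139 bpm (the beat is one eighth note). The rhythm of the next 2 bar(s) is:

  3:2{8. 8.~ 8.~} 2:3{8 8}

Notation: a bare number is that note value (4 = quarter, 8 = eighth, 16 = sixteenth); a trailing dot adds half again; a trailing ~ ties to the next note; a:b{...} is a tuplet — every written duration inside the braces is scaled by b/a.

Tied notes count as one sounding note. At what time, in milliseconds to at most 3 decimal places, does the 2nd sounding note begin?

1. 0.0ms @ 0 + 431.655ms (1)
2. 431.655ms @ 1 + 1510.791ms (7/2)
3. 1942.446ms @ 9/2 + 647.482ms (3/2)

note 2 onset = 1b = 431.655ms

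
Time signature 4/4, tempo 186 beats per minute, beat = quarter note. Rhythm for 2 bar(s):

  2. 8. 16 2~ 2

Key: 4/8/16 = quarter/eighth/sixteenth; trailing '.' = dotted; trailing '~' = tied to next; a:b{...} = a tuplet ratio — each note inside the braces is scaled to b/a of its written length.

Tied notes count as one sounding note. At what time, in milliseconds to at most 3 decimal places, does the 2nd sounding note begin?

1. 0.0ms @ 0 + 967.742ms (3)
2. 967.742ms @ 3 + 241.935ms (3/4)
3. 1209.677ms @ 15/4 + 80.645ms (1/4)
4. 1290.323ms @ 4 + 1290.323ms (4)

note 2 onset = 3b = 967.742ms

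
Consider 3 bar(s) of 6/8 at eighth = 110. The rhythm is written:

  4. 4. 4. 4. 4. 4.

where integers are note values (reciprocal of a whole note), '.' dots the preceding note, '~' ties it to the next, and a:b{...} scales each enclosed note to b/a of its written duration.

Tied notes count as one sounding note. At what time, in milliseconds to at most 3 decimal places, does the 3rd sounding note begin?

1. 0.0ms @ 0 + 1636.364ms (3)
2. 1636.364ms @ 3 + 1636.364ms (3)
3. 3272.727ms @ 6 + 1636.364ms (3)
4. 4909.091ms @ 9 + 1636.364ms (3)
5. 6545.455ms @ 12 + 1636.364ms (3)
6. 8181.818ms @ 15 + 1636.364ms (3)

note 3 onset = 6b = 3272.727ms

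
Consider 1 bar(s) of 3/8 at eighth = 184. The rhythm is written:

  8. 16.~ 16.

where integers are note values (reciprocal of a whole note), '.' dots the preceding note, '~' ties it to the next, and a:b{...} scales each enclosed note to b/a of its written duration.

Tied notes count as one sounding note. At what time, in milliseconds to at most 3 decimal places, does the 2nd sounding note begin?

1. 0.0ms @ 0 + 489.13ms (3/2)
2. 489.13ms @ 3/2 + 489.13ms (3/2)

note 2 onset = 3/2b = 489.13ms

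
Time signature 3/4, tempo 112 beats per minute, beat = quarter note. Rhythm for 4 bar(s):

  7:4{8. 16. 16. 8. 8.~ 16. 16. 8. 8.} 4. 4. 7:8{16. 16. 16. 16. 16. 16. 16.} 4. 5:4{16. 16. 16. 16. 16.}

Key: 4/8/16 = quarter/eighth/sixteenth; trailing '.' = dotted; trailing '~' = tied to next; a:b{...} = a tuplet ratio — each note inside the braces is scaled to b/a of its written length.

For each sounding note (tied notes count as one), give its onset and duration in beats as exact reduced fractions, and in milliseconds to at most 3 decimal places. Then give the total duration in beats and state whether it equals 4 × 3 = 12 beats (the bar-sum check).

1) 0.0ms=0b +229.592ms=3/7b
2) 229.592ms=3/7b +114.796ms=3/14b
3) 344.388ms=9/14b +114.796ms=3/14b
4) 459.184ms=6/7b +229.592ms=3/7b
5) 688.776ms=9/7b +344.388ms=9/14b
6) 1033.163ms=27/14b +114.796ms=3/14b
7) 1147.959ms=15/7b +229.592ms=3/7b
8) 1377.551ms=18/7b +229.592ms=3/7b
9) 1607.143ms=3b +803.571ms=3/2b
10) 2410.714ms=9/2b +803.571ms=3/2b
11) 3214.286ms=6b +229.592ms=3/7b
12) 3443.878ms=45/7b +229.592ms=3/7b
13) 3673.469ms=48/7b +229.592ms=3/7b
14) 3903.061ms=51/7b +229.592ms=3/7b
15) 4132.653ms=54/7b +229.592ms=3/7b
16) 4362.245ms=57/7b +229.592ms=3/7b
17) 4591.837ms=60/7b +229.592ms=3/7b
18) 4821.429ms=9b +803.571ms=3/2b
19) 5625.0ms=21/2b +160.714ms=3/10b
20) 5785.714ms=54/5b +160.714ms=3/10b
21) 5946.429ms=111/10b +160.714ms=3/10b
22) 6107.143ms=57/5b +160.714ms=3/10b
23) 6267.857ms=117/10b +160.714ms=3/10b
Σ=12b of 12 (112bpm 3/4) — PASS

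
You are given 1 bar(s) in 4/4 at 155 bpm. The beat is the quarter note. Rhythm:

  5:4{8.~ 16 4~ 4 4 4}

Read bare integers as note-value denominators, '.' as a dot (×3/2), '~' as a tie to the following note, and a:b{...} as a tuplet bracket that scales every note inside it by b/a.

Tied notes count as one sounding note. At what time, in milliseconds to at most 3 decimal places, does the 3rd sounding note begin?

1. 0.0ms @ 0 + 309.677ms (4/5)
2. 309.677ms @ 4/5 + 619.355ms (8/5)
3. 929.032ms @ 12/5 + 309.677ms (4/5)
4. 1238.71ms @ 16/5 + 309.677ms (4/5)

note 3 onset = 12/5b = 929.032ms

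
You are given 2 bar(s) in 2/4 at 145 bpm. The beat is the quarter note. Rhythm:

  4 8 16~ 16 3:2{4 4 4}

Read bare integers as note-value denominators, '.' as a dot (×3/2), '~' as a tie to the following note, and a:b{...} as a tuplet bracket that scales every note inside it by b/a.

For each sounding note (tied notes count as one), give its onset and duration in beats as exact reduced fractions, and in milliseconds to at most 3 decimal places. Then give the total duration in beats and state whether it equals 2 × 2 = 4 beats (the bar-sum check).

1) 0.0ms=0b +413.793ms=1b
2) 413.793ms=1b +206.897ms=1/2b
3) 620.69ms=3/2b +206.897ms=1/2b
4) 827.586ms=2b +275.862ms=2/3b
5) 1103.448ms=8/3b +275.862ms=2/3b
6) 1379.31ms=10/3b +275.862ms=2/3b
Σ=4b of 4 (145bpm 2/4) — PASS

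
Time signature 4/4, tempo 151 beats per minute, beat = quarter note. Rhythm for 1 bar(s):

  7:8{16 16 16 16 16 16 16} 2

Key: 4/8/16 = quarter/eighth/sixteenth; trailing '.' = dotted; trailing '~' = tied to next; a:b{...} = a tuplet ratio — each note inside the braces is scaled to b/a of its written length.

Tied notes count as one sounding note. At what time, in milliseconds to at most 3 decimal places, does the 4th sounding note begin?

1. 0.0ms @ 0 + 113.529ms (2/7)
2. 113.529ms @ 2/7 + 113.529ms (2/7)
3. 227.058ms @ 4/7 + 113.529ms (2/7)
4. 340.587ms @ 6/7 + 113.529ms (2/7)
5. 454.115ms @ 8/7 + 113.529ms (2/7)
6. 567.644ms @ 10/7 + 113.529ms (2/7)
7. 681.173ms @ 12/7 + 113.529ms (2/7)
8. 794.702ms @ 2 + 794.702ms (2)

note 4 onset = 6/7b = 340.587ms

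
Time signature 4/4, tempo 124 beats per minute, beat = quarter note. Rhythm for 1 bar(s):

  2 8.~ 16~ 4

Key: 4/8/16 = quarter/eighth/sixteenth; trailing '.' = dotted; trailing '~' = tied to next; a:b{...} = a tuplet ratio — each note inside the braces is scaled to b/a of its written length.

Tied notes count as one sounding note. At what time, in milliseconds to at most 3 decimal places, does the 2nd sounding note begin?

note 2 onset = 2b = 967.742ms

1. 0.0ms @ 0 + 967.742ms (2)
2. 967.742ms @ 2 + 967.742ms (2)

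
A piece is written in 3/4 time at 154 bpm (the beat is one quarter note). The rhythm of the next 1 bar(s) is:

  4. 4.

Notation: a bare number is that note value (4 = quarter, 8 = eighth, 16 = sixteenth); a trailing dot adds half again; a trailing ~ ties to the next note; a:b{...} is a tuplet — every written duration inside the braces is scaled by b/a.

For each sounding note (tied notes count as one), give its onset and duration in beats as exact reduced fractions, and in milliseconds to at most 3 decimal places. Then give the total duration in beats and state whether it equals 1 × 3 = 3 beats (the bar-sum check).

1) 0.0ms=0b +584.416ms=3/2b
2) 584.416ms=3/2b +584.416ms=3/2b
Σ=3b of 3 (154bpm 3/4) — PASS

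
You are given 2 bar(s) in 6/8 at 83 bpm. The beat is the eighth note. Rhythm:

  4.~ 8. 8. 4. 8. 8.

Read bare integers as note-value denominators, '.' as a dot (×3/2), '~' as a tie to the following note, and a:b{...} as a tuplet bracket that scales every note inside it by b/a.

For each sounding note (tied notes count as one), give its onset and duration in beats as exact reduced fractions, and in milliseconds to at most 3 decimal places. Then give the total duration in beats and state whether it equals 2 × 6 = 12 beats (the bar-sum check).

1) 0.0ms=0b +3253.012ms=9/2b
2) 3253.012ms=9/2b +1084.337ms=3/2b
3) 4337.349ms=6b +2168.675ms=3b
4) 6506.024ms=9b +1084.337ms=3/2b
5) 7590.361ms=21/2b +1084.337ms=3/2b
Σ=12b of 12 (83bpm 6/8) — PASS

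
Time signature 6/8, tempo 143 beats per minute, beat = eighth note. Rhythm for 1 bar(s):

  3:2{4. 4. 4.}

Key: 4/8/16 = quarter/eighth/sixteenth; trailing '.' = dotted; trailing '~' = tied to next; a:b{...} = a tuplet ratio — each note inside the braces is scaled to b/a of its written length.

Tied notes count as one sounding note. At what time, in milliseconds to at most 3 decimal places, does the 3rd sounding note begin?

note 3 onset = 4b = 1678.322ms

1. 0.0ms @ 0 + 839.161ms (2)
2. 839.161ms @ 2 + 839.161ms (2)
3. 1678.322ms @ 4 + 839.161ms (2)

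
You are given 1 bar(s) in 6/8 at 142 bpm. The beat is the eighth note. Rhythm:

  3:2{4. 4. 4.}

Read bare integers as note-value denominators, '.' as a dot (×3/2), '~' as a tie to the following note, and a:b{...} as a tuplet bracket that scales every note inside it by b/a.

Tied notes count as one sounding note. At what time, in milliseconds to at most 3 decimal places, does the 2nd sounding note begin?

note 2 onset = 2b = 845.07ms

1. 0.0ms @ 0 + 845.07ms (2)
2. 845.07ms @ 2 + 845.07ms (2)
3. 1690.141ms @ 4 + 845.07ms (2)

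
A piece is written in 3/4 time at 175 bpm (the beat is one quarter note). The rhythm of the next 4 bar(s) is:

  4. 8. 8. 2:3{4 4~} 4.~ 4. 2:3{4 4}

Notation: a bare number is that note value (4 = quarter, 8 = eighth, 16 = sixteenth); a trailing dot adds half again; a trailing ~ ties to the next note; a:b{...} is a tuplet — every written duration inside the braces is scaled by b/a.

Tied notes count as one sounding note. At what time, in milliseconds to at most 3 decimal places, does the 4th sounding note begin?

note 4 onset = 3b = 1028.571ms

1. 0.0ms @ 0 + 514.286ms (3/2)
2. 514.286ms @ 3/2 + 257.143ms (3/4)
3. 771.429ms @ 9/4 + 257.143ms (3/4)
4. 1028.571ms @ 3 + 514.286ms (3/2)
5. 1542.857ms @ 9/2 + 1542.857ms (9/2)
6. 3085.714ms @ 9 + 514.286ms (3/2)
7. 3600.0ms @ 21/2 + 514.286ms (3/2)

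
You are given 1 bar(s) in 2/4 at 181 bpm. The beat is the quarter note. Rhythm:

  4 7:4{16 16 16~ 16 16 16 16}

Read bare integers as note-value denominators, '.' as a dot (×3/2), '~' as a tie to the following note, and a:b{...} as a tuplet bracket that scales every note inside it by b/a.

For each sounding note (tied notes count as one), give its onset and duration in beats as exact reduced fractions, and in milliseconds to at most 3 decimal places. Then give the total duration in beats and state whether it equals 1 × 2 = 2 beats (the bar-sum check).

1) 0.0ms=0b +331.492ms=1b
2) 331.492ms=1b +47.356ms=1/7b
3) 378.848ms=8/7b +47.356ms=1/7b
4) 426.204ms=9/7b +94.712ms=2/7b
5) 520.916ms=11/7b +47.356ms=1/7b
6) 568.272ms=12/7b +47.356ms=1/7b
7) 615.627ms=13/7b +47.356ms=1/7b
Σ=2b of 2 (181bpm 2/4) — PASS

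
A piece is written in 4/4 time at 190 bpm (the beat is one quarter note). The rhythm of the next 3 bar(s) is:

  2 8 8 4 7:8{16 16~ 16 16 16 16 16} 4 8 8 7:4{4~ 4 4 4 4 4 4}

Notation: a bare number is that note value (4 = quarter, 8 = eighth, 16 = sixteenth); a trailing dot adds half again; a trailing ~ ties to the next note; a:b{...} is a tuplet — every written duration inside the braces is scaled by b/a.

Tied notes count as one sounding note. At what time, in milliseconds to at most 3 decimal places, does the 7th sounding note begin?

1. 0.0ms @ 0 + 631.579ms (2)
2. 631.579ms @ 2 + 157.895ms (1/2)
3. 789.474ms @ 5/2 + 157.895ms (1/2)
4. 947.368ms @ 3 + 315.789ms (1)
5. 1263.158ms @ 4 + 90.226ms (2/7)
6. 1353.383ms @ 30/7 + 180.451ms (4/7)
7. 1533.835ms @ 34/7 + 90.226ms (2/7)
8. 1624.06ms @ 36/7 + 90.226ms (2/7)
9. 1714.286ms @ 38/7 + 90.226ms (2/7)
10. 1804.511ms @ 40/7 + 90.226ms (2/7)
11. 1894.737ms @ 6 + 315.789ms (1)
12. 2210.526ms @ 7 + 157.895ms (1/2)
13. 2368.421ms @ 15/2 + 157.895ms (1/2)
14. 2526.316ms @ 8 + 360.902ms (8/7)
15. 2887.218ms @ 64/7 + 180.451ms (4/7)
16. 3067.669ms @ 68/7 + 180.451ms (4/7)
17. 3248.12ms @ 72/7 + 180.451ms (4/7)
18. 3428.571ms @ 76/7 + 180.451ms (4/7)
19. 3609.023ms @ 80/7 + 180.451ms (4/7)

note 7 onset = 34/7b = 1533.835ms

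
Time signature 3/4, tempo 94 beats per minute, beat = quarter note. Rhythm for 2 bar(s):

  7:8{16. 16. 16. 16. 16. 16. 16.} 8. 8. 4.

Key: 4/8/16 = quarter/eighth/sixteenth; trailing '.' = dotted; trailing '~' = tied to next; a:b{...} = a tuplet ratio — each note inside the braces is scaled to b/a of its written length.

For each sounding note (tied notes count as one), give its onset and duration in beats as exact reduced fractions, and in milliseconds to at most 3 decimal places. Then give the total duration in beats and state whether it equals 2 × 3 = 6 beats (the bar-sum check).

1) 0.0ms=0b +273.556ms=3/7b
2) 273.556ms=3/7b +273.556ms=3/7b
3) 547.112ms=6/7b +273.556ms=3/7b
4) 820.669ms=9/7b +273.556ms=3/7b
5) 1094.225ms=12/7b +273.556ms=3/7b
6) 1367.781ms=15/7b +273.556ms=3/7b
7) 1641.337ms=18/7b +273.556ms=3/7b
8) 1914.894ms=3b +478.723ms=3/4b
9) 2393.617ms=15/4b +478.723ms=3/4b
10) 2872.34ms=9/2b +957.447ms=3/2b
Σ=6b of 6 (94bpm 3/4) — PASS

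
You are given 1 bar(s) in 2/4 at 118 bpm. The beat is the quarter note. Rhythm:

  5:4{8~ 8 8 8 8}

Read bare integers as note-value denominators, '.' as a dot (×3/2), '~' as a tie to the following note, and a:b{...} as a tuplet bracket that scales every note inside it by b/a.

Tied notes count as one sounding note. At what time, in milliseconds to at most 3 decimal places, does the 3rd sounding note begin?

1. 0.0ms @ 0 + 406.78ms (4/5)
2. 406.78ms @ 4/5 + 203.39ms (2/5)
3. 610.169ms @ 6/5 + 203.39ms (2/5)
4. 813.559ms @ 8/5 + 203.39ms (2/5)

note 3 onset = 6/5b = 610.169ms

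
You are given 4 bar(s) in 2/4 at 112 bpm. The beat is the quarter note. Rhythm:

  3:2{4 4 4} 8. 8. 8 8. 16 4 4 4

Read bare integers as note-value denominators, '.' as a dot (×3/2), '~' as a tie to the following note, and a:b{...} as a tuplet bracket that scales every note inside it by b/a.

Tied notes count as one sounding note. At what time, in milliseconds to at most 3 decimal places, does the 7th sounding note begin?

1. 0.0ms @ 0 + 357.143ms (2/3)
2. 357.143ms @ 2/3 + 357.143ms (2/3)
3. 714.286ms @ 4/3 + 357.143ms (2/3)
4. 1071.429ms @ 2 + 401.786ms (3/4)
5. 1473.214ms @ 11/4 + 401.786ms (3/4)
6. 1875.0ms @ 7/2 + 267.857ms (1/2)
7. 2142.857ms @ 4 + 401.786ms (3/4)
8. 2544.643ms @ 19/4 + 133.929ms (1/4)
9. 2678.571ms @ 5 + 535.714ms (1)
10. 3214.286ms @ 6 + 535.714ms (1)
11. 3750.0ms @ 7 + 535.714ms (1)

note 7 onset = 4b = 2142.857ms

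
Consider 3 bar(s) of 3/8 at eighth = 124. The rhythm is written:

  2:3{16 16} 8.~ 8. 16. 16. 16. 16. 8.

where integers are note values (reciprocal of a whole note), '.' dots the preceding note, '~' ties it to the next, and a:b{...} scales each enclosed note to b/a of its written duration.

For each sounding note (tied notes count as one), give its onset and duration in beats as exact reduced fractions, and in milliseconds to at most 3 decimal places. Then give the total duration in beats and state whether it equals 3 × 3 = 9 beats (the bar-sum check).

1) 0.0ms=0b +362.903ms=3/4b
2) 362.903ms=3/4b +362.903ms=3/4b
3) 725.806ms=3/2b +1451.613ms=3b
4) 2177.419ms=9/2b +362.903ms=3/4b
5) 2540.323ms=21/4b +362.903ms=3/4b
6) 2903.226ms=6b +362.903ms=3/4b
7) 3266.129ms=27/4b +362.903ms=3/4b
8) 3629.032ms=15/2b +725.806ms=3/2b
Σ=9b of 9 (124bpm 3/8) — PASS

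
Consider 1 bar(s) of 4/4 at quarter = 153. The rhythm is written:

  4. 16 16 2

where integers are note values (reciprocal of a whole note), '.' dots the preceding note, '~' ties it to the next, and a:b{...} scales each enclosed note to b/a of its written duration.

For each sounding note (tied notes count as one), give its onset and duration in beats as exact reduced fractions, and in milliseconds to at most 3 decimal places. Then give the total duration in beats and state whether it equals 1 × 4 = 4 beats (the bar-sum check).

1) 0.0ms=0b +588.235ms=3/2b
2) 588.235ms=3/2b +98.039ms=1/4b
3) 686.275ms=7/4b +98.039ms=1/4b
4) 784.314ms=2b +784.314ms=2b
Σ=4b of 4 (153bpm 4/4) — PASS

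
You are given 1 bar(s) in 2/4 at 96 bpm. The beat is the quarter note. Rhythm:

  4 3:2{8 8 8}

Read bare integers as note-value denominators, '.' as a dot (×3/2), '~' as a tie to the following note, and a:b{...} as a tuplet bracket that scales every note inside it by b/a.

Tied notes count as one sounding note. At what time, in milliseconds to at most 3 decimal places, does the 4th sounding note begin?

1. 0.0ms @ 0 + 625.0ms (1)
2. 625.0ms @ 1 + 208.333ms (1/3)
3. 833.333ms @ 4/3 + 208.333ms (1/3)
4. 1041.667ms @ 5/3 + 208.333ms (1/3)

note 4 onset = 5/3b = 1041.667ms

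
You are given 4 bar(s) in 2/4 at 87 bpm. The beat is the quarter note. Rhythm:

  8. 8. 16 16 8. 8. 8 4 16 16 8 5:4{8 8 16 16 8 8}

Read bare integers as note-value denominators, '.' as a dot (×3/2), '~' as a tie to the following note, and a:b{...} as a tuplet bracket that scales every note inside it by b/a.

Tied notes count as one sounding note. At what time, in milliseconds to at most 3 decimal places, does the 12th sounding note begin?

note 12 onset = 6b = 4137.931ms

1. 0.0ms @ 0 + 517.241ms (3/4)
2. 517.241ms @ 3/4 + 517.241ms (3/4)
3. 1034.483ms @ 3/2 + 172.414ms (1/4)
4. 1206.897ms @ 7/4 + 172.414ms (1/4)
5. 1379.31ms @ 2 + 517.241ms (3/4)
6. 1896.552ms @ 11/4 + 517.241ms (3/4)
7. 2413.793ms @ 7/2 + 344.828ms (1/2)
8. 2758.621ms @ 4 + 689.655ms (1)
9. 3448.276ms @ 5 + 172.414ms (1/4)
10. 3620.69ms @ 21/4 + 172.414ms (1/4)
11. 3793.103ms @ 11/2 + 344.828ms (1/2)
12. 4137.931ms @ 6 + 275.862ms (2/5)
13. 4413.793ms @ 32/5 + 275.862ms (2/5)
14. 4689.655ms @ 34/5 + 137.931ms (1/5)
15. 4827.586ms @ 7 + 137.931ms (1/5)
16. 4965.517ms @ 36/5 + 275.862ms (2/5)
17. 5241.379ms @ 38/5 + 275.862ms (2/5)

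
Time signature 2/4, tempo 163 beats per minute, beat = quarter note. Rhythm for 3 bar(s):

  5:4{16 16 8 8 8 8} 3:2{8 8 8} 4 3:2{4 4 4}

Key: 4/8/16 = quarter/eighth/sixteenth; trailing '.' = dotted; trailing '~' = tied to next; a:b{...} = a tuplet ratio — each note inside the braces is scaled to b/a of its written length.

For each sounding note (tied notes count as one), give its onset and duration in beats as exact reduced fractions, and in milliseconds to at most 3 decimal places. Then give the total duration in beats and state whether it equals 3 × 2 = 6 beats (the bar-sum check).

1) 0.0ms=0b +73.62ms=1/5b
2) 73.62ms=1/5b +73.62ms=1/5b
3) 147.239ms=2/5b +147.239ms=2/5b
4) 294.479ms=4/5b +147.239ms=2/5b
5) 441.718ms=6/5b +147.239ms=2/5b
6) 588.957ms=8/5b +147.239ms=2/5b
7) 736.196ms=2b +122.699ms=1/3b
8) 858.896ms=7/3b +122.699ms=1/3b
9) 981.595ms=8/3b +122.699ms=1/3b
10) 1104.294ms=3b +368.098ms=1b
11) 1472.393ms=4b +245.399ms=2/3b
12) 1717.791ms=14/3b +245.399ms=2/3b
13) 1963.19ms=16/3b +245.399ms=2/3b
Σ=6b of 6 (163bpm 2/4) — PASS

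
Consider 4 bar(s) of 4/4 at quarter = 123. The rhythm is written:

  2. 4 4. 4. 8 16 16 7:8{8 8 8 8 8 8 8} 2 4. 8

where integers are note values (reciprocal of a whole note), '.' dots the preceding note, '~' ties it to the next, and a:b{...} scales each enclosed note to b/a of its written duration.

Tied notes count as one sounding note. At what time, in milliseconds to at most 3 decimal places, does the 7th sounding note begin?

note 7 onset = 31/4b = 3780.488ms

1. 0.0ms @ 0 + 1463.415ms (3)
2. 1463.415ms @ 3 + 487.805ms (1)
3. 1951.22ms @ 4 + 731.707ms (3/2)
4. 2682.927ms @ 11/2 + 731.707ms (3/2)
5. 3414.634ms @ 7 + 243.902ms (1/2)
6. 3658.537ms @ 15/2 + 121.951ms (1/4)
7. 3780.488ms @ 31/4 + 121.951ms (1/4)
8. 3902.439ms @ 8 + 278.746ms (4/7)
9. 4181.185ms @ 60/7 + 278.746ms (4/7)
10. 4459.93ms @ 64/7 + 278.746ms (4/7)
11. 4738.676ms @ 68/7 + 278.746ms (4/7)
12. 5017.422ms @ 72/7 + 278.746ms (4/7)
13. 5296.167ms @ 76/7 + 278.746ms (4/7)
14. 5574.913ms @ 80/7 + 278.746ms (4/7)
15. 5853.659ms @ 12 + 975.61ms (2)
16. 6829.268ms @ 14 + 731.707ms (3/2)
17. 7560.976ms @ 31/2 + 243.902ms (1/2)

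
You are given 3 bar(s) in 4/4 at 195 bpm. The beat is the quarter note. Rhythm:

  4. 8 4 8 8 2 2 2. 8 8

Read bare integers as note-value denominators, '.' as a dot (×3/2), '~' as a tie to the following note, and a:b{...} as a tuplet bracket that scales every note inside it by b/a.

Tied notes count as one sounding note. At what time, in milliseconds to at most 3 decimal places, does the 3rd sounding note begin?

note 3 onset = 2b = 615.385ms

1. 0.0ms @ 0 + 461.538ms (3/2)
2. 461.538ms @ 3/2 + 153.846ms (1/2)
3. 615.385ms @ 2 + 307.692ms (1)
4. 923.077ms @ 3 + 153.846ms (1/2)
5. 1076.923ms @ 7/2 + 153.846ms (1/2)
6. 1230.769ms @ 4 + 615.385ms (2)
7. 1846.154ms @ 6 + 615.385ms (2)
8. 2461.538ms @ 8 + 923.077ms (3)
9. 3384.615ms @ 11 + 153.846ms (1/2)
10. 3538.462ms @ 23/2 + 153.846ms (1/2)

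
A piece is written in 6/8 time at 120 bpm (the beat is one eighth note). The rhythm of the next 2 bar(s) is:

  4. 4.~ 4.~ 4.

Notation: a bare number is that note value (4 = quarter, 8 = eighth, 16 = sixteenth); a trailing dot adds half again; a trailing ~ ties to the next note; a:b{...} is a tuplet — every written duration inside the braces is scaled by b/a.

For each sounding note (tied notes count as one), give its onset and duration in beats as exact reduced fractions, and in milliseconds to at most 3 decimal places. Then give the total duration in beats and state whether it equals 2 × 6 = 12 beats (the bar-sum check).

1) 0.0ms=0b +1500.0ms=3b
2) 1500.0ms=3b +4500.0ms=9b
Σ=12b of 12 (120bpm 6/8) — PASS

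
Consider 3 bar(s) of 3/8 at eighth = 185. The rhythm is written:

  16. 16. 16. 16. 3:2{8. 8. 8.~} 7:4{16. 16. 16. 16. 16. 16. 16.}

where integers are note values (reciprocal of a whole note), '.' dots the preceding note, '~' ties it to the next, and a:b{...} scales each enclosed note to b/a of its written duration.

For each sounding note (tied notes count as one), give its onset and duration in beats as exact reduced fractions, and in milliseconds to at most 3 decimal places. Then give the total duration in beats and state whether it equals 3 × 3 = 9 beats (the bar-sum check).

1) 0.0ms=0b +243.243ms=3/4b
2) 243.243ms=3/4b +243.243ms=3/4b
3) 486.486ms=3/2b +243.243ms=3/4b
4) 729.73ms=9/4b +243.243ms=3/4b
5) 972.973ms=3b +324.324ms=1b
6) 1297.297ms=4b +324.324ms=1b
7) 1621.622ms=5b +463.32ms=10/7b
8) 2084.942ms=45/7b +138.996ms=3/7b
9) 2223.938ms=48/7b +138.996ms=3/7b
10) 2362.934ms=51/7b +138.996ms=3/7b
11) 2501.931ms=54/7b +138.996ms=3/7b
12) 2640.927ms=57/7b +138.996ms=3/7b
13) 2779.923ms=60/7b +138.996ms=3/7b
Σ=9b of 9 (185bpm 3/8) — PASS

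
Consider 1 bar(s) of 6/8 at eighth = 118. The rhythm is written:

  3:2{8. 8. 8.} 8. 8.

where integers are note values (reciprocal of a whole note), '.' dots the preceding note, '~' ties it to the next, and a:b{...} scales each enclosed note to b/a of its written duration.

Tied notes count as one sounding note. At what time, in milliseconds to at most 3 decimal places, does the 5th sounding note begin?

note 5 onset = 9/2b = 2288.136ms

1. 0.0ms @ 0 + 508.475ms (1)
2. 508.475ms @ 1 + 508.475ms (1)
3. 1016.949ms @ 2 + 508.475ms (1)
4. 1525.424ms @ 3 + 762.712ms (3/2)
5. 2288.136ms @ 9/2 + 762.712ms (3/2)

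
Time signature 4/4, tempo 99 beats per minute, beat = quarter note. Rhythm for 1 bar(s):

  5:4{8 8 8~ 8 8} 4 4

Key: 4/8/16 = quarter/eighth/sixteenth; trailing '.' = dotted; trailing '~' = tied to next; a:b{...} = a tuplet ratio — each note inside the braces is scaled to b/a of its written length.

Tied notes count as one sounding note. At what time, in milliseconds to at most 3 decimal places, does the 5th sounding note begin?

note 5 onset = 2b = 1212.121ms

1. 0.0ms @ 0 + 242.424ms (2/5)
2. 242.424ms @ 2/5 + 242.424ms (2/5)
3. 484.848ms @ 4/5 + 484.848ms (4/5)
4. 969.697ms @ 8/5 + 242.424ms (2/5)
5. 1212.121ms @ 2 + 606.061ms (1)
6. 1818.182ms @ 3 + 606.061ms (1)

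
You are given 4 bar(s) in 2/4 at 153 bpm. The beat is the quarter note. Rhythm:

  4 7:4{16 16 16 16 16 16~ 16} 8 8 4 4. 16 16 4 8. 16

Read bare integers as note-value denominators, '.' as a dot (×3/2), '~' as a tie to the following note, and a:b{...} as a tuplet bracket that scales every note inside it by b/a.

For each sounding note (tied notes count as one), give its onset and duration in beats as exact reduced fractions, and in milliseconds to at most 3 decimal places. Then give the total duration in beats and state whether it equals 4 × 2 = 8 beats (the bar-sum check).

1) 0.0ms=0b +392.157ms=1b
2) 392.157ms=1b +56.022ms=1/7b
3) 448.179ms=8/7b +56.022ms=1/7b
4) 504.202ms=9/7b +56.022ms=1/7b
5) 560.224ms=10/7b +56.022ms=1/7b
6) 616.246ms=11/7b +56.022ms=1/7b
7) 672.269ms=12/7b +112.045ms=2/7b
8) 784.314ms=2b +196.078ms=1/2b
9) 980.392ms=5/2b +196.078ms=1/2b
10) 1176.471ms=3b +392.157ms=1b
11) 1568.627ms=4b +588.235ms=3/2b
12) 2156.863ms=11/2b +98.039ms=1/4b
13) 2254.902ms=23/4b +98.039ms=1/4b
14) 2352.941ms=6b +392.157ms=1b
15) 2745.098ms=7b +294.118ms=3/4b
16) 3039.216ms=31/4b +98.039ms=1/4b
Σ=8b of 8 (153bpm 2/4) — PASS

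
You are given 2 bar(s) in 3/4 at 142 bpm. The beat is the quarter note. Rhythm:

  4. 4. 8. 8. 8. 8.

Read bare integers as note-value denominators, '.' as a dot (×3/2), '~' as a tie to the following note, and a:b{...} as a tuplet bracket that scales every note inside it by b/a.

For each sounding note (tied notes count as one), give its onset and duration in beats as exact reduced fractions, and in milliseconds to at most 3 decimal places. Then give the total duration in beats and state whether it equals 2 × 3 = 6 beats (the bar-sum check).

1) 0.0ms=0b +633.803ms=3/2b
2) 633.803ms=3/2b +633.803ms=3/2b
3) 1267.606ms=3b +316.901ms=3/4b
4) 1584.507ms=15/4b +316.901ms=3/4b
5) 1901.408ms=9/2b +316.901ms=3/4b
6) 2218.31ms=21/4b +316.901ms=3/4b
Σ=6b of 6 (142bpm 3/4) — PASS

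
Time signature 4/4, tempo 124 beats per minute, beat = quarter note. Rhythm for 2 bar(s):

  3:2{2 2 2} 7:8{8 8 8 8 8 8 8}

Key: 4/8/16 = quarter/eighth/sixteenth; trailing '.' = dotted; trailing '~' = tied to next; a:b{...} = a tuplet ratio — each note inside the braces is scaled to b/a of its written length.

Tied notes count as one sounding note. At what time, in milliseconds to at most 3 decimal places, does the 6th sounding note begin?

note 6 onset = 36/7b = 2488.479ms

1. 0.0ms @ 0 + 645.161ms (4/3)
2. 645.161ms @ 4/3 + 645.161ms (4/3)
3. 1290.323ms @ 8/3 + 645.161ms (4/3)
4. 1935.484ms @ 4 + 276.498ms (4/7)
5. 2211.982ms @ 32/7 + 276.498ms (4/7)
6. 2488.479ms @ 36/7 + 276.498ms (4/7)
7. 2764.977ms @ 40/7 + 276.498ms (4/7)
8. 3041.475ms @ 44/7 + 276.498ms (4/7)
9. 3317.972ms @ 48/7 + 276.498ms (4/7)
10. 3594.47ms @ 52/7 + 276.498ms (4/7)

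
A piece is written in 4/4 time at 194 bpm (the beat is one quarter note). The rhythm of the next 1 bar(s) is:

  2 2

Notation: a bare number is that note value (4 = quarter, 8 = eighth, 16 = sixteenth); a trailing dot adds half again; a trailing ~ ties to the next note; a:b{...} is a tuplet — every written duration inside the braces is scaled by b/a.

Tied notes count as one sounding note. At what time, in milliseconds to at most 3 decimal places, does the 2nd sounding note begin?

1. 0.0ms @ 0 + 618.557ms (2)
2. 618.557ms @ 2 + 618.557ms (2)

note 2 onset = 2b = 618.557ms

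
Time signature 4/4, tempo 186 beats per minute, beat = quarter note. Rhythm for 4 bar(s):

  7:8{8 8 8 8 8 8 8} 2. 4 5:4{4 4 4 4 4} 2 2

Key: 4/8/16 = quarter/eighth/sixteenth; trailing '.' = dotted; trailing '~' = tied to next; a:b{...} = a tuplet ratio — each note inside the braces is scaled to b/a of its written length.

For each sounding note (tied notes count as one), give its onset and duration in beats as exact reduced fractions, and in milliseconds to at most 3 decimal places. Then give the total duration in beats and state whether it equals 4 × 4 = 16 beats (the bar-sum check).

1) 0.0ms=0b +184.332ms=4/7b
2) 184.332ms=4/7b +184.332ms=4/7b
3) 368.664ms=8/7b +184.332ms=4/7b
4) 552.995ms=12/7b +184.332ms=4/7b
5) 737.327ms=16/7b +184.332ms=4/7b
6) 921.659ms=20/7b +184.332ms=4/7b
7) 1105.991ms=24/7b +184.332ms=4/7b
8) 1290.323ms=4b +967.742ms=3b
9) 2258.065ms=7b +322.581ms=1b
10) 2580.645ms=8b +258.065ms=4/5b
11) 2838.71ms=44/5b +258.065ms=4/5b
12) 3096.774ms=48/5b +258.065ms=4/5b
13) 3354.839ms=52/5b +258.065ms=4/5b
14) 3612.903ms=56/5b +258.065ms=4/5b
15) 3870.968ms=12b +645.161ms=2b
16) 4516.129ms=14b +645.161ms=2b
Σ=16b of 16 (186bpm 4/4) — PASS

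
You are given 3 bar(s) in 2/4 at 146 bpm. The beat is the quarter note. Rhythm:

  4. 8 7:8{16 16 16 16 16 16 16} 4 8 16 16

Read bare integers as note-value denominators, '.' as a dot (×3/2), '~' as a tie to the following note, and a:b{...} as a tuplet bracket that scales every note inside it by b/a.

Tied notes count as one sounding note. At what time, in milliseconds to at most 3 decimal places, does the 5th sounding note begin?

1. 0.0ms @ 0 + 616.438ms (3/2)
2. 616.438ms @ 3/2 + 205.479ms (1/2)
3. 821.918ms @ 2 + 117.417ms (2/7)
4. 939.335ms @ 16/7 + 117.417ms (2/7)
5. 1056.751ms @ 18/7 + 117.417ms (2/7)
6. 1174.168ms @ 20/7 + 117.417ms (2/7)
7. 1291.585ms @ 22/7 + 117.417ms (2/7)
8. 1409.002ms @ 24/7 + 117.417ms (2/7)
9. 1526.419ms @ 26/7 + 117.417ms (2/7)
10. 1643.836ms @ 4 + 410.959ms (1)
11. 2054.795ms @ 5 + 205.479ms (1/2)
12. 2260.274ms @ 11/2 + 102.74ms (1/4)
13. 2363.014ms @ 23/4 + 102.74ms (1/4)

note 5 onset = 18/7b = 1056.751ms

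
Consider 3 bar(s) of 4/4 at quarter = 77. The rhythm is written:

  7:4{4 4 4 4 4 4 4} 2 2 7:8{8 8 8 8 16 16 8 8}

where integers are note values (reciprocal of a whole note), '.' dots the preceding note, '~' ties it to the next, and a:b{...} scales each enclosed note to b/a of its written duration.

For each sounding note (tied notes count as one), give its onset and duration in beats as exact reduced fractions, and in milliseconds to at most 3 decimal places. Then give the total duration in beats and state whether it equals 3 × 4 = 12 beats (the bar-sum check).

1) 0.0ms=0b +445.269ms=4/7b
2) 445.269ms=4/7b +445.269ms=4/7b
3) 890.538ms=8/7b +445.269ms=4/7b
4) 1335.807ms=12/7b +445.269ms=4/7b
5) 1781.076ms=16/7b +445.269ms=4/7b
6) 2226.345ms=20/7b +445.269ms=4/7b
7) 2671.614ms=24/7b +445.269ms=4/7b
8) 3116.883ms=4b +1558.442ms=2b
9) 4675.325ms=6b +1558.442ms=2b
10) 6233.766ms=8b +445.269ms=4/7b
11) 6679.035ms=60/7b +445.269ms=4/7b
12) 7124.304ms=64/7b +445.269ms=4/7b
13) 7569.573ms=68/7b +445.269ms=4/7b
14) 8014.842ms=72/7b +222.635ms=2/7b
15) 8237.477ms=74/7b +222.635ms=2/7b
16) 8460.111ms=76/7b +445.269ms=4/7b
17) 8905.38ms=80/7b +445.269ms=4/7b
Σ=12b of 12 (77bpm 4/4) — PASS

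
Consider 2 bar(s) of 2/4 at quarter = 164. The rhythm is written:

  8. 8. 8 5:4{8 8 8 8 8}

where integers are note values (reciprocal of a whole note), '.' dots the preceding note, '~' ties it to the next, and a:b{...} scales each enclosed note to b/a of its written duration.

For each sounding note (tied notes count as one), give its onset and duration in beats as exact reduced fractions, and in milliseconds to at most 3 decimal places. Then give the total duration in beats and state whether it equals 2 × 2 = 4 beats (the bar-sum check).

1) 0.0ms=0b +274.39ms=3/4b
2) 274.39ms=3/4b +274.39ms=3/4b
3) 548.78ms=3/2b +182.927ms=1/2b
4) 731.707ms=2b +146.341ms=2/5b
5) 878.049ms=12/5b +146.341ms=2/5b
6) 1024.39ms=14/5b +146.341ms=2/5b
7) 1170.732ms=16/5b +146.341ms=2/5b
8) 1317.073ms=18/5b +146.341ms=2/5b
Σ=4b of 4 (164bpm 2/4) — PASS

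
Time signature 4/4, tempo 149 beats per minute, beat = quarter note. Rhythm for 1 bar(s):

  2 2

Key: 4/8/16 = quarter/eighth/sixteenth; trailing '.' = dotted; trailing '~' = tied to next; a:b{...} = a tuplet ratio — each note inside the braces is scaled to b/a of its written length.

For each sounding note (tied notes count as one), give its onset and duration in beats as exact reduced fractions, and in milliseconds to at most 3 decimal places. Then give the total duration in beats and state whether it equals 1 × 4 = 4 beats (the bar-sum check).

1) 0.0ms=0b +805.369ms=2b
2) 805.369ms=2b +805.369ms=2b
Σ=4b of 4 (149bpm 4/4) — PASS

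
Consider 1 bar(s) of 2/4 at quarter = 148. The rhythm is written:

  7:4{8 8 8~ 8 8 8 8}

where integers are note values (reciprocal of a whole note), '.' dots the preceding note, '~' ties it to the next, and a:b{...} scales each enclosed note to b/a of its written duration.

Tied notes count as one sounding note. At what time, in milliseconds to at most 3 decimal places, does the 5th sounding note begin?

note 5 onset = 10/7b = 579.151ms

1. 0.0ms @ 0 + 115.83ms (2/7)
2. 115.83ms @ 2/7 + 115.83ms (2/7)
3. 231.66ms @ 4/7 + 231.66ms (4/7)
4. 463.32ms @ 8/7 + 115.83ms (2/7)
5. 579.151ms @ 10/7 + 115.83ms (2/7)
6. 694.981ms @ 12/7 + 115.83ms (2/7)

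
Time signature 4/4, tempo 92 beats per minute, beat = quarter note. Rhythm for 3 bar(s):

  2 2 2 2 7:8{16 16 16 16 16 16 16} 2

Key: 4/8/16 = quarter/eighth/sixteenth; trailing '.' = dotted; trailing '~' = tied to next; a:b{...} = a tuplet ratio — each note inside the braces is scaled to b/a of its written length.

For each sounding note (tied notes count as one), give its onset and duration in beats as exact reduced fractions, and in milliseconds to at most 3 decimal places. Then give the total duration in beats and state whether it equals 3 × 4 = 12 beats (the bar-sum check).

1) 0.0ms=0b +1304.348ms=2b
2) 1304.348ms=2b +1304.348ms=2b
3) 2608.696ms=4b +1304.348ms=2b
4) 3913.043ms=6b +1304.348ms=2b
5) 5217.391ms=8b +186.335ms=2/7b
6) 5403.727ms=58/7b +186.335ms=2/7b
7) 5590.062ms=60/7b +186.335ms=2/7b
8) 5776.398ms=62/7b +186.335ms=2/7b
9) 5962.733ms=64/7b +186.335ms=2/7b
10) 6149.068ms=66/7b +186.335ms=2/7b
11) 6335.404ms=68/7b +186.335ms=2/7b
12) 6521.739ms=10b +1304.348ms=2b
Σ=12b of 12 (92bpm 4/4) — PASS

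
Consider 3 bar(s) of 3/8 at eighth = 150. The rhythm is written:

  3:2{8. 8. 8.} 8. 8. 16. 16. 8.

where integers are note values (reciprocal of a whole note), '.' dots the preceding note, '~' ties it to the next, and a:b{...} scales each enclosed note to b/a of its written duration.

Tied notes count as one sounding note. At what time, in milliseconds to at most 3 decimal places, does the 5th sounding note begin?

1. 0.0ms @ 0 + 400.0ms (1)
2. 400.0ms @ 1 + 400.0ms (1)
3. 800.0ms @ 2 + 400.0ms (1)
4. 1200.0ms @ 3 + 600.0ms (3/2)
5. 1800.0ms @ 9/2 + 600.0ms (3/2)
6. 2400.0ms @ 6 + 300.0ms (3/4)
7. 2700.0ms @ 27/4 + 300.0ms (3/4)
8. 3000.0ms @ 15/2 + 600.0ms (3/2)

note 5 onset = 9/2b = 1800.0ms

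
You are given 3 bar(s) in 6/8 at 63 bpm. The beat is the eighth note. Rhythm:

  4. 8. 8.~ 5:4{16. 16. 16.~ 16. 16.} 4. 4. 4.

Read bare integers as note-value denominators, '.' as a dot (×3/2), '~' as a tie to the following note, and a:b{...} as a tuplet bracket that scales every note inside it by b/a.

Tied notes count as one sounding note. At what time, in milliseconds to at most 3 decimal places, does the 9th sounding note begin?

note 9 onset = 15b = 14285.714ms

1. 0.0ms @ 0 + 2857.143ms (3)
2. 2857.143ms @ 3 + 1428.571ms (3/2)
3. 4285.714ms @ 9/2 + 2000.0ms (21/10)
4. 6285.714ms @ 33/5 + 571.429ms (3/5)
5. 6857.143ms @ 36/5 + 1142.857ms (6/5)
6. 8000.0ms @ 42/5 + 571.429ms (3/5)
7. 8571.429ms @ 9 + 2857.143ms (3)
8. 11428.571ms @ 12 + 2857.143ms (3)
9. 14285.714ms @ 15 + 2857.143ms (3)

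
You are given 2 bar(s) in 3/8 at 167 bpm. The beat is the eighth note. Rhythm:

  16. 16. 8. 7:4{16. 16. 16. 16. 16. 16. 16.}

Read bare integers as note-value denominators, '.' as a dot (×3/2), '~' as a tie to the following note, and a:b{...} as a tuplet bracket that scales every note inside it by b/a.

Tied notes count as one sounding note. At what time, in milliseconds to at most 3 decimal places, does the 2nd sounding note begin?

note 2 onset = 3/4b = 269.461ms

1. 0.0ms @ 0 + 269.461ms (3/4)
2. 269.461ms @ 3/4 + 269.461ms (3/4)
3. 538.922ms @ 3/2 + 538.922ms (3/2)
4. 1077.844ms @ 3 + 153.978ms (3/7)
5. 1231.822ms @ 24/7 + 153.978ms (3/7)
6. 1385.8ms @ 27/7 + 153.978ms (3/7)
7. 1539.778ms @ 30/7 + 153.978ms (3/7)
8. 1693.755ms @ 33/7 + 153.978ms (3/7)
9. 1847.733ms @ 36/7 + 153.978ms (3/7)
10. 2001.711ms @ 39/7 + 153.978ms (3/7)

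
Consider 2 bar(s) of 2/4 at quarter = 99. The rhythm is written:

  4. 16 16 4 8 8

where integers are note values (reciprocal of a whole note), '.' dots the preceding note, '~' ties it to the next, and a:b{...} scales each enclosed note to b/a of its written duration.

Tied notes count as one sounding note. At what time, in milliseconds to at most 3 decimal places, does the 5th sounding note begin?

1. 0.0ms @ 0 + 909.091ms (3/2)
2. 909.091ms @ 3/2 + 151.515ms (1/4)
3. 1060.606ms @ 7/4 + 151.515ms (1/4)
4. 1212.121ms @ 2 + 606.061ms (1)
5. 1818.182ms @ 3 + 303.03ms (1/2)
6. 2121.212ms @ 7/2 + 303.03ms (1/2)

note 5 onset = 3b = 1818.182ms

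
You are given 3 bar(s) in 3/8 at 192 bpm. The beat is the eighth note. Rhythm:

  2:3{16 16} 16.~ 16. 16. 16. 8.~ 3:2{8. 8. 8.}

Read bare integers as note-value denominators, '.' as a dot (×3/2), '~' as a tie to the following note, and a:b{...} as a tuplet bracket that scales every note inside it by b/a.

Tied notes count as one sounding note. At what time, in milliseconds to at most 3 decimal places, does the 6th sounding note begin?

note 6 onset = 9/2b = 1406.25ms

1. 0.0ms @ 0 + 234.375ms (3/4)
2. 234.375ms @ 3/4 + 234.375ms (3/4)
3. 468.75ms @ 3/2 + 468.75ms (3/2)
4. 937.5ms @ 3 + 234.375ms (3/4)
5. 1171.875ms @ 15/4 + 234.375ms (3/4)
6. 1406.25ms @ 9/2 + 781.25ms (5/2)
7. 2187.5ms @ 7 + 312.5ms (1)
8. 2500.0ms @ 8 + 312.5ms (1)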